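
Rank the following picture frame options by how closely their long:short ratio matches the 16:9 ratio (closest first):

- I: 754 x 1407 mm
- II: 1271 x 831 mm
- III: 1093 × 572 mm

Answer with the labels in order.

I, III, II

I: 1407/754 ≈ 1.866 → |1.866 − 1.778| = 0.088
II: 1271/831 ≈ 1.529 → |1.529 − 1.778| = 0.249
III: 1093/572 ≈ 1.911 → |1.911 − 1.778| = 0.133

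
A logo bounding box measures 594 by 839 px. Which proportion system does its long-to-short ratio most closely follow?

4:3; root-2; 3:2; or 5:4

root-2

839/594 ≈ 1.412. Nearest candidates are root-2 (1.414, off by 0.002) and 4:3 (1.333, off by 0.079).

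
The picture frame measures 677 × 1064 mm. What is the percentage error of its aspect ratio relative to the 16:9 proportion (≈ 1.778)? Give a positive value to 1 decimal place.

11.6%

Ratio = 1064 / 677 ≈ 1.5716.
Ideal 16:9 ≈ 1.7778. |1.5716 − 1.7778| / 1.7778 ≈ 11.60% → 11.6%.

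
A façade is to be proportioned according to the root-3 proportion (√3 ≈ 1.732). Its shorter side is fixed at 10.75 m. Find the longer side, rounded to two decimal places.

18.62 m

root-3 ≈ 1.73205.
Longer side = 10.75 × 1.73205 ≈ 18.6195 → 18.62 m.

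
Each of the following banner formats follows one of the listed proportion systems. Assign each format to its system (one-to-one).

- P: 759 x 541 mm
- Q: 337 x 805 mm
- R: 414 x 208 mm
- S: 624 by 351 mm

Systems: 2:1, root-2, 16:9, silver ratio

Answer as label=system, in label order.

P=root-2, Q=silver ratio, R=2:1, S=16:9

Ratios: P ≈ 1.403; Q ≈ 2.389; R ≈ 1.990; S ≈ 1.778.
Targets: 2:1 ≈ 2.000; root-2 ≈ 1.414; 16:9 ≈ 1.778; silver ratio ≈ 2.414.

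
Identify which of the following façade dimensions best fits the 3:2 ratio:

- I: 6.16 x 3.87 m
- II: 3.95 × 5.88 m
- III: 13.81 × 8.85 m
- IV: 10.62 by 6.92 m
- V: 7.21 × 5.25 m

Target 3:2 ≈ 1.500.
I: 1.592 (Δ0.092)  II: 1.489 (Δ0.011)  III: 1.560 (Δ0.060)  IV: 1.535 (Δ0.035)  V: 1.373 (Δ0.127)

II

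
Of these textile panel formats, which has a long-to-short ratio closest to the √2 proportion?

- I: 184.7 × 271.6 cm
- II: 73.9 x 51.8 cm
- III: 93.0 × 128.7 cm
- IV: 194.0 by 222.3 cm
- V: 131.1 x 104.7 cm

Target root-2 ≈ 1.414.
I: 1.470 (Δ0.056)  II: 1.427 (Δ0.013)  III: 1.384 (Δ0.030)  IV: 1.146 (Δ0.268)  V: 1.252 (Δ0.162)

II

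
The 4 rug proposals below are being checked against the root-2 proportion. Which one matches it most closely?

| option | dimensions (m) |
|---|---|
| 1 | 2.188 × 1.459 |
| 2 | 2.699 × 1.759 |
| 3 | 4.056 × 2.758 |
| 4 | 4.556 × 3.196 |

Target root-2 ≈ 1.414.
1: 1.500 (Δ0.086)  2: 1.534 (Δ0.120)  3: 1.471 (Δ0.057)  4: 1.426 (Δ0.012)

4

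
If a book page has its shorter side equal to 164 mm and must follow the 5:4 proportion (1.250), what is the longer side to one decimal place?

5:4 = 1.25000.
Longer side = 164 × 1.25000 ≈ 205.000 → 205.0 mm.

205.0 mm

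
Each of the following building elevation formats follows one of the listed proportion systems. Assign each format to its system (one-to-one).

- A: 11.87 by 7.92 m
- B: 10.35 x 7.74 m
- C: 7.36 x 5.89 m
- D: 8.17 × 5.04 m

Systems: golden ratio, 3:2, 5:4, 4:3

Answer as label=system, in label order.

A=3:2, B=4:3, C=5:4, D=golden ratio

Ratios: A ≈ 1.499; B ≈ 1.337; C ≈ 1.250; D ≈ 1.621.
Targets: golden ratio ≈ 1.618; 3:2 ≈ 1.500; 5:4 ≈ 1.250; 4:3 ≈ 1.333.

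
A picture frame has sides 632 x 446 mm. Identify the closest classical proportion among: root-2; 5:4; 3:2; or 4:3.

Ratio = 632 / 446 ≈ 1.417.
Distances: root-2 1.414 (Δ 0.003); 5:4 1.250 (Δ 0.167); 3:2 1.500 (Δ 0.083); 4:3 1.333 (Δ 0.084).

root-2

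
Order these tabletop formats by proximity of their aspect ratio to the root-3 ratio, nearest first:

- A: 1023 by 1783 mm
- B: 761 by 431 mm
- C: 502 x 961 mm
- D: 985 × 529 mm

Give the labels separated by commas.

A, B, D, C

Ratios: A = 1783 / 1023 ≈ 1.743; B = 761 / 431 ≈ 1.766; C = 961 / 502 ≈ 1.914; D = 985 / 529 ≈ 1.862.
|Δ from 1.732|: A 0.011; B 0.034; C 0.182; D 0.130.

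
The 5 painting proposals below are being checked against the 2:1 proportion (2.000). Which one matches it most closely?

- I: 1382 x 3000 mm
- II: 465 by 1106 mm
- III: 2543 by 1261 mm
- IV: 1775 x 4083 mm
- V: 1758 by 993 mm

Target 2:1 ≈ 2.000.
I: 2.171 (Δ0.171)  II: 2.378 (Δ0.378)  III: 2.017 (Δ0.017)  IV: 2.300 (Δ0.300)  V: 1.770 (Δ0.230)

III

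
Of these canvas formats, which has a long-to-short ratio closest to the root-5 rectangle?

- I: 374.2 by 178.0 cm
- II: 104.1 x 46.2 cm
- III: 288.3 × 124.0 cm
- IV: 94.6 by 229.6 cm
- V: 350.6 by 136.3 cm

II

Target root-5 ≈ 2.236.
I: 2.102 (Δ0.134)  II: 2.253 (Δ0.017)  III: 2.325 (Δ0.089)  IV: 2.427 (Δ0.191)  V: 2.572 (Δ0.336)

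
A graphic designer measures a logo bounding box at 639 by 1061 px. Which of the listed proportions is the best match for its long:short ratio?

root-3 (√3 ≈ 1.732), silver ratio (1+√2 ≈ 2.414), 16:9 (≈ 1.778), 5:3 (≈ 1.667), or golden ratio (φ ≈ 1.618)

Ratio = 1061 / 639 ≈ 1.660.
Distances: root-3 1.732 (Δ 0.072); silver ratio 2.414 (Δ 0.754); 16:9 1.778 (Δ 0.118); 5:3 1.667 (Δ 0.007); golden ratio 1.618 (Δ 0.042).

5:3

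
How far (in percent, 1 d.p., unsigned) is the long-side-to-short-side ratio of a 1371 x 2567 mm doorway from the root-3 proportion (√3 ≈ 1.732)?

Ratio = 2567 / 1371 ≈ 1.8724.
Ideal root-3 ≈ 1.7321. |1.8724 − 1.7321| / 1.7321 ≈ 8.10% → 8.1%.

8.1%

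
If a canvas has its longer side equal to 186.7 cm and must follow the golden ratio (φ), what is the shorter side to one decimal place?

golden ratio ≈ 1.61803.
Shorter side = 186.7 ÷ 1.61803 ≈ 115.387 → 115.4 cm.

115.4 cm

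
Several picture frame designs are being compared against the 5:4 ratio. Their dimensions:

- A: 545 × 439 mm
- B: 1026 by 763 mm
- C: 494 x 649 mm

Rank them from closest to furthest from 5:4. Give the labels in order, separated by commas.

A, C, B

Ratios: A = 545 / 439 ≈ 1.241; B = 1026 / 763 ≈ 1.345; C = 649 / 494 ≈ 1.314.
|Δ from 1.250|: A 0.009; B 0.095; C 0.064.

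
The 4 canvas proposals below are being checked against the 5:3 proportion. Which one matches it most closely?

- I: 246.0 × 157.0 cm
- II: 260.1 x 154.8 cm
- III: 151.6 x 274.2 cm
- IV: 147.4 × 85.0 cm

II

Ratios (long/short): I ≈ 1.567; II ≈ 1.680; III ≈ 1.809; IV ≈ 1.734.
5:3 ≈ 1.667; option II is nearest (Δ 0.013).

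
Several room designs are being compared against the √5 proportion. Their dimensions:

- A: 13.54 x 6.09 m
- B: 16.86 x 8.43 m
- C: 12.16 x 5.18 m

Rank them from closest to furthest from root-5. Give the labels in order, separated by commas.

A, C, B

A: 13.54/6.09 ≈ 2.223 → |2.223 − 2.236| = 0.013
B: 16.86/8.43 ≈ 2.000 → |2.000 − 2.236| = 0.236
C: 12.16/5.18 ≈ 2.347 → |2.347 − 2.236| = 0.111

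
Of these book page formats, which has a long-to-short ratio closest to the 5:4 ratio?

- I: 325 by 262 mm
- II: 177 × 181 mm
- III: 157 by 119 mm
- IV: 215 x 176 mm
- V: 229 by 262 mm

Target 5:4 ≈ 1.250.
I: 1.240 (Δ0.010)  II: 1.023 (Δ0.227)  III: 1.319 (Δ0.069)  IV: 1.222 (Δ0.028)  V: 1.144 (Δ0.106)

I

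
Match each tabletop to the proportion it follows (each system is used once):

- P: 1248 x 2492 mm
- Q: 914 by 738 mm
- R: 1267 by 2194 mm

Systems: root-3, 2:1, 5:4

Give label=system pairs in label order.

P = 2492/1248 ≈ 1.997 → 2:1 (2.000)
Q = 914/738 ≈ 1.238 → 5:4 (1.250)
R = 2194/1267 ≈ 1.732 → root-3 (1.732)

P=2:1, Q=5:4, R=root-3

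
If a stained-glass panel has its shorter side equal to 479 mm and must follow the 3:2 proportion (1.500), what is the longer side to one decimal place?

3:2 = 1.50000.
Longer side = 479 × 1.50000 ≈ 718.500 → 718.5 mm.

718.5 mm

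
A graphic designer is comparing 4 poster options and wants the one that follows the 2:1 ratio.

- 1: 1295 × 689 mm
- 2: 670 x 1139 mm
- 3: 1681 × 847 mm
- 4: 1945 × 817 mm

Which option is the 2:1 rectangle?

3

Target 2:1 ≈ 2.000.
1: 1.880 (Δ0.120)  2: 1.700 (Δ0.300)  3: 1.985 (Δ0.015)  4: 2.381 (Δ0.381)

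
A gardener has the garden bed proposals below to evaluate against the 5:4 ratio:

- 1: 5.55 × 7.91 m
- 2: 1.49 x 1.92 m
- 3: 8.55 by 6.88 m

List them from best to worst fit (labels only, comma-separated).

3, 2, 1

Ratios: 1 = 7.91 / 5.55 ≈ 1.425; 2 = 1.92 / 1.49 ≈ 1.289; 3 = 8.55 / 6.88 ≈ 1.243.
|Δ from 1.250|: 1 0.175; 2 0.039; 3 0.007.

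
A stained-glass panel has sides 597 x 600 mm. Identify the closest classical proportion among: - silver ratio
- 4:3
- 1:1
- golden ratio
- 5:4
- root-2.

600/597 ≈ 1.005. Nearest candidates are 1:1 (1.000, off by 0.005) and 5:4 (1.250, off by 0.245).

1:1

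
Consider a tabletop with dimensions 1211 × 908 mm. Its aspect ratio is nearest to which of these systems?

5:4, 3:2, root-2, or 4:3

4:3

Ratio = 1211 / 908 ≈ 1.334.
Distances: 5:4 1.250 (Δ 0.084); 3:2 1.500 (Δ 0.166); root-2 1.414 (Δ 0.080); 4:3 1.333 (Δ 0.001).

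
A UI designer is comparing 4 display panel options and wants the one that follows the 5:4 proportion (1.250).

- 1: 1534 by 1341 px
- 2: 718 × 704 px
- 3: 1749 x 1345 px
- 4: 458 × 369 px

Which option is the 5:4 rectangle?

4

Target 5:4 ≈ 1.250.
1: 1.144 (Δ0.106)  2: 1.020 (Δ0.230)  3: 1.300 (Δ0.050)  4: 1.241 (Δ0.009)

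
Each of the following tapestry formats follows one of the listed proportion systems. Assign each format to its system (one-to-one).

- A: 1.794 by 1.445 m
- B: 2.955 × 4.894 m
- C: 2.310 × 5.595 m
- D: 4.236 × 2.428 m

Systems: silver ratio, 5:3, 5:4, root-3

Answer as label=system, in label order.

A=5:4, B=5:3, C=silver ratio, D=root-3

A = 1.794/1.445 ≈ 1.242 → 5:4 (1.250)
B = 4.894/2.955 ≈ 1.656 → 5:3 (1.667)
C = 5.595/2.310 ≈ 2.422 → silver ratio (2.414)
D = 4.236/2.428 ≈ 1.745 → root-3 (1.732)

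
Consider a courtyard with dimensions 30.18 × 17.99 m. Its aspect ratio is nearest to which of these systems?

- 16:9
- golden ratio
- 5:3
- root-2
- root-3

5:3

Ratio = 30.18 / 17.99 ≈ 1.678.
Distances: 16:9 1.778 (Δ 0.100); golden ratio 1.618 (Δ 0.060); 5:3 1.667 (Δ 0.011); root-2 1.414 (Δ 0.264); root-3 1.732 (Δ 0.054).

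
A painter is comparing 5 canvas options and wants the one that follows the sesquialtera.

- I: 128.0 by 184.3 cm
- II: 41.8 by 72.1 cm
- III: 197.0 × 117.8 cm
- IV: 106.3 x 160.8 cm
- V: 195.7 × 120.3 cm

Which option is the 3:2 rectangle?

Ratios (long/short): I ≈ 1.440; II ≈ 1.725; III ≈ 1.672; IV ≈ 1.513; V ≈ 1.627.
3:2 ≈ 1.500; option IV is nearest (Δ 0.013).

IV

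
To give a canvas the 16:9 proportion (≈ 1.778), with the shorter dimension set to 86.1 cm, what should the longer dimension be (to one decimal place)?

16:9 ≈ 1.77778.
Longer side = 86.1 × 1.77778 ≈ 153.067 → 153.1 cm.

153.1 cm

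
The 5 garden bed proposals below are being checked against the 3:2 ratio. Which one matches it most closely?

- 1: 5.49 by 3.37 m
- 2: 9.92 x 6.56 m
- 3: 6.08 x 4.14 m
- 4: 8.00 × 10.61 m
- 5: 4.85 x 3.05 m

Ratios (long/short): 1 ≈ 1.629; 2 ≈ 1.512; 3 ≈ 1.469; 4 ≈ 1.326; 5 ≈ 1.590.
3:2 ≈ 1.500; option 2 is nearest (Δ 0.012).

2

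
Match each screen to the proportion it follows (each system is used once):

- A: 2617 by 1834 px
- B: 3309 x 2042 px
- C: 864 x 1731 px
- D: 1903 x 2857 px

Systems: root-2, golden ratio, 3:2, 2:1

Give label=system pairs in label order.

A=root-2, B=golden ratio, C=2:1, D=3:2

Ratios: A ≈ 1.427; B ≈ 1.620; C ≈ 2.003; D ≈ 1.501.
Targets: root-2 ≈ 1.414; golden ratio ≈ 1.618; 3:2 ≈ 1.500; 2:1 ≈ 2.000.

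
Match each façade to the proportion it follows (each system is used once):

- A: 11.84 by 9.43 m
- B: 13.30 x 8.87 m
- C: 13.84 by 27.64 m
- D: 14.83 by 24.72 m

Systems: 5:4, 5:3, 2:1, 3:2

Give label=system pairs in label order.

A=5:4, B=3:2, C=2:1, D=5:3

Ratios: A ≈ 1.256; B ≈ 1.499; C ≈ 1.997; D ≈ 1.667.
Targets: 5:4 ≈ 1.250; 5:3 ≈ 1.667; 2:1 ≈ 2.000; 3:2 ≈ 1.500.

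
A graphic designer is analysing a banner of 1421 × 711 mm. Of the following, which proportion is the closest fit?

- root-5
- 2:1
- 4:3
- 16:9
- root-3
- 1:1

1421/711 ≈ 1.999. Nearest candidates are 2:1 (2.000, off by 0.001) and 16:9 (1.778, off by 0.221).

2:1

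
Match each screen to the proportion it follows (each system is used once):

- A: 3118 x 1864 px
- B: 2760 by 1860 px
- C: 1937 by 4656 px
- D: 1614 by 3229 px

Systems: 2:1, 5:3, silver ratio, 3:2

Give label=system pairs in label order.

A=5:3, B=3:2, C=silver ratio, D=2:1

A = 3118/1864 ≈ 1.673 → 5:3 (1.667)
B = 2760/1860 ≈ 1.484 → 3:2 (1.500)
C = 4656/1937 ≈ 2.404 → silver ratio (2.414)
D = 3229/1614 ≈ 2.001 → 2:1 (2.000)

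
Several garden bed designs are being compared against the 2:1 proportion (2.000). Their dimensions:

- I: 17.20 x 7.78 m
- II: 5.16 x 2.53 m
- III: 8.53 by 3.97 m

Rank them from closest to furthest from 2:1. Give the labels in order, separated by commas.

II, III, I

Ratios: I = 17.20 / 7.78 ≈ 2.211; II = 5.16 / 2.53 ≈ 2.040; III = 8.53 / 3.97 ≈ 2.149.
|Δ from 2.000|: I 0.211; II 0.040; III 0.149.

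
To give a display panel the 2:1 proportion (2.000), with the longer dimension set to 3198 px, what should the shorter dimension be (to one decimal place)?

1599.0 px

2:1 = 2.00000.
Shorter side = 3198 ÷ 2.00000 ≈ 1599.000 → 1599.0 px.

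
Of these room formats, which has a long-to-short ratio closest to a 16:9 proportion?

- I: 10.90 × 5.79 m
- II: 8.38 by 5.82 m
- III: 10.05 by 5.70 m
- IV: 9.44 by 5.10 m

III

Target 16:9 ≈ 1.778.
I: 1.883 (Δ0.105)  II: 1.440 (Δ0.338)  III: 1.763 (Δ0.015)  IV: 1.851 (Δ0.073)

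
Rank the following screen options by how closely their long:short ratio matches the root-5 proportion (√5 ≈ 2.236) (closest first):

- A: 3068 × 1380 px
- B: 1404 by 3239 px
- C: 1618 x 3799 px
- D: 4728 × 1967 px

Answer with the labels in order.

A: 3068/1380 ≈ 2.223 → |2.223 − 2.236| = 0.013
B: 3239/1404 ≈ 2.307 → |2.307 − 2.236| = 0.071
C: 3799/1618 ≈ 2.348 → |2.348 − 2.236| = 0.112
D: 4728/1967 ≈ 2.404 → |2.404 − 2.236| = 0.168

A, B, C, D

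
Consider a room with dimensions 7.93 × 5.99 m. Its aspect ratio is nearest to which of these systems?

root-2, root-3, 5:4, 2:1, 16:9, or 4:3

7.93/5.99 ≈ 1.324. Nearest candidates are 4:3 (1.333, off by 0.009) and 5:4 (1.250, off by 0.074).

4:3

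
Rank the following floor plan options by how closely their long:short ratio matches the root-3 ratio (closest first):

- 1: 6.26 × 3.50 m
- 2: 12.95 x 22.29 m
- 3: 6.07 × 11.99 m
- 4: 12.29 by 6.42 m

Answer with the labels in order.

2, 1, 4, 3

Ratios: 1 = 6.26 / 3.50 ≈ 1.789; 2 = 22.29 / 12.95 ≈ 1.721; 3 = 11.99 / 6.07 ≈ 1.975; 4 = 12.29 / 6.42 ≈ 1.914.
|Δ from 1.732|: 1 0.057; 2 0.011; 3 0.243; 4 0.182.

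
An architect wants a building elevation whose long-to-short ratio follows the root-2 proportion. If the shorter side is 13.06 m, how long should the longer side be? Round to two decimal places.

18.47 m

root-2 ≈ 1.41421.
Longer side = 13.06 × 1.41421 ≈ 18.4696 → 18.47 m.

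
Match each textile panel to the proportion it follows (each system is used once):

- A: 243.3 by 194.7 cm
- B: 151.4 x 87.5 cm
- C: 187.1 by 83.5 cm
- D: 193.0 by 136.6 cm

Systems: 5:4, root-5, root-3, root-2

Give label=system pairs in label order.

A=5:4, B=root-3, C=root-5, D=root-2

A = 243.3/194.7 ≈ 1.250 → 5:4 (1.250)
B = 151.4/87.5 ≈ 1.730 → root-3 (1.732)
C = 187.1/83.5 ≈ 2.241 → root-5 (2.236)
D = 193.0/136.6 ≈ 1.413 → root-2 (1.414)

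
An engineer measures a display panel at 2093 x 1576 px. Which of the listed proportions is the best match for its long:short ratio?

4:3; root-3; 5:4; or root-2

4:3

2093/1576 ≈ 1.328. Nearest candidates are 4:3 (1.333, off by 0.005) and 5:4 (1.250, off by 0.078).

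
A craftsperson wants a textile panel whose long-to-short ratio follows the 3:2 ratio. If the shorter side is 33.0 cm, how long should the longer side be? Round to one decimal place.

3:2 = 1.50000.
Longer side = 33.0 × 1.50000 ≈ 49.500 → 49.5 cm.

49.5 cm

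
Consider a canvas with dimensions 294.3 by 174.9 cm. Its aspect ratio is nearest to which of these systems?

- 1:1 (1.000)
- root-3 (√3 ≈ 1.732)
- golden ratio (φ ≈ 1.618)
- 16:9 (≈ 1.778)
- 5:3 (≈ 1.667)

294.3/174.9 ≈ 1.683. Nearest candidates are 5:3 (1.667, off by 0.016) and root-3 (1.732, off by 0.049).

5:3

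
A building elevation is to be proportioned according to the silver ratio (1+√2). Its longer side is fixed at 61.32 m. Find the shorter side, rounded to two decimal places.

25.40 m

silver ratio ≈ 2.41421.
Shorter side = 61.32 ÷ 2.41421 ≈ 25.3996 → 25.40 m.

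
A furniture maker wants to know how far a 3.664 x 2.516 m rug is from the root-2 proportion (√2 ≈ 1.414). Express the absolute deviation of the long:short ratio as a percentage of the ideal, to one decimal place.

3.0%

Ratio = 3.664 / 2.516 ≈ 1.4563.
Ideal root-2 ≈ 1.4142. |1.4563 − 1.4142| / 1.4142 ≈ 2.98% → 3.0%.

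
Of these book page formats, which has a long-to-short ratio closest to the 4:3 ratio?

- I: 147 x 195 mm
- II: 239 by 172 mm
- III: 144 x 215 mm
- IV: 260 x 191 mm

I

Target 4:3 ≈ 1.333.
I: 1.327 (Δ0.006)  II: 1.390 (Δ0.057)  III: 1.493 (Δ0.160)  IV: 1.361 (Δ0.028)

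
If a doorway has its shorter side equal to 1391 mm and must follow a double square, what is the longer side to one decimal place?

2782.0 mm

2:1 = 2.00000.
Longer side = 1391 × 2.00000 ≈ 2782.000 → 2782.0 mm.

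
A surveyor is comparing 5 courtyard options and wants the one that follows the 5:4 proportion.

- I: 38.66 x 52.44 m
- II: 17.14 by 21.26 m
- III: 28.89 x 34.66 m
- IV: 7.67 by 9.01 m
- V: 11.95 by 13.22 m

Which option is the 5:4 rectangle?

Ratios (long/short): I ≈ 1.356; II ≈ 1.240; III ≈ 1.200; IV ≈ 1.175; V ≈ 1.106.
5:4 ≈ 1.250; option II is nearest (Δ 0.010).

II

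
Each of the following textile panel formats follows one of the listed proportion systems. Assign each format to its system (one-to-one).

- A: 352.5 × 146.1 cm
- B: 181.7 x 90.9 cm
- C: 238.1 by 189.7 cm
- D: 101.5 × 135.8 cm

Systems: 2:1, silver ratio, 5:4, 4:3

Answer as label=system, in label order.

A=silver ratio, B=2:1, C=5:4, D=4:3

Ratios: A ≈ 2.413; B ≈ 1.999; C ≈ 1.255; D ≈ 1.338.
Targets: 2:1 ≈ 2.000; silver ratio ≈ 2.414; 5:4 ≈ 1.250; 4:3 ≈ 1.333.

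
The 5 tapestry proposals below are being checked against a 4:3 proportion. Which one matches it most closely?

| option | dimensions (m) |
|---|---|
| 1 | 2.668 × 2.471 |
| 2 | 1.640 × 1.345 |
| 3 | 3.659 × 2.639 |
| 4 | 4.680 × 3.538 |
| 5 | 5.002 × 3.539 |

Target 4:3 ≈ 1.333.
1: 1.080 (Δ0.253)  2: 1.219 (Δ0.114)  3: 1.387 (Δ0.054)  4: 1.323 (Δ0.010)  5: 1.413 (Δ0.080)

4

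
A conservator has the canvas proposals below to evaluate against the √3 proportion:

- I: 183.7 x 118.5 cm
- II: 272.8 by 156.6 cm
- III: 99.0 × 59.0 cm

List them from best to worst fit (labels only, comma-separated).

Ratios: I = 183.7 / 118.5 ≈ 1.550; II = 272.8 / 156.6 ≈ 1.742; III = 99.0 / 59.0 ≈ 1.678.
|Δ from 1.732|: I 0.182; II 0.010; III 0.054.

II, III, I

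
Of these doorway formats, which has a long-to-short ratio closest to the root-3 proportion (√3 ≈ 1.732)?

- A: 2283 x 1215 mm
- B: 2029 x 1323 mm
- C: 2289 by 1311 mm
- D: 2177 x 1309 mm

Ratios (long/short): A ≈ 1.879; B ≈ 1.534; C ≈ 1.746; D ≈ 1.663.
root-3 ≈ 1.732; option C is nearest (Δ 0.014).

C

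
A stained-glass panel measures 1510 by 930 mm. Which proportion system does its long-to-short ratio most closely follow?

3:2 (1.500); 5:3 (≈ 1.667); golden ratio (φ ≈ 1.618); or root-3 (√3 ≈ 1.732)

Ratio = 1510 / 930 ≈ 1.624.
Distances: 3:2 1.500 (Δ 0.124); 5:3 1.667 (Δ 0.043); golden ratio 1.618 (Δ 0.006); root-3 1.732 (Δ 0.108).

golden ratio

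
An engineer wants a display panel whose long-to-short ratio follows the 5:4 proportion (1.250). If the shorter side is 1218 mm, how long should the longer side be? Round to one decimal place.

1522.5 mm

5:4 = 1.25000.
Longer side = 1218 × 1.25000 ≈ 1522.500 → 1522.5 mm.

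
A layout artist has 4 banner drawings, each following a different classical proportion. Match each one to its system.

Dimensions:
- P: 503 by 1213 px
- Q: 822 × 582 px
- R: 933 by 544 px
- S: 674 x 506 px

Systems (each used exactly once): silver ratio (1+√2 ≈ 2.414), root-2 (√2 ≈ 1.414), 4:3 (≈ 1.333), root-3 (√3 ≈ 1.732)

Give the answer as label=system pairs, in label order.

P=silver ratio, Q=root-2, R=root-3, S=4:3

Ratios: P ≈ 2.412; Q ≈ 1.412; R ≈ 1.715; S ≈ 1.332.
Targets: silver ratio ≈ 2.414; root-2 ≈ 1.414; 4:3 ≈ 1.333; root-3 ≈ 1.732.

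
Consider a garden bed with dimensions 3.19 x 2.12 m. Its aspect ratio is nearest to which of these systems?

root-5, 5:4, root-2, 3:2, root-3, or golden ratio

3:2

Ratio = 3.19 / 2.12 ≈ 1.505.
Distances: root-5 2.236 (Δ 0.731); 5:4 1.250 (Δ 0.255); root-2 1.414 (Δ 0.091); 3:2 1.500 (Δ 0.005); root-3 1.732 (Δ 0.227); golden ratio 1.618 (Δ 0.113).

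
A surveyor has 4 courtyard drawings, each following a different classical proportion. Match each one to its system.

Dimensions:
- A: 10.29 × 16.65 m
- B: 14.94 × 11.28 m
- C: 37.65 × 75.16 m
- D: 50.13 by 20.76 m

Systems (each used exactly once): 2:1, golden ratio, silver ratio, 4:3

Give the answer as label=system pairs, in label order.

A=golden ratio, B=4:3, C=2:1, D=silver ratio

Ratios: A ≈ 1.618; B ≈ 1.324; C ≈ 1.996; D ≈ 2.415.
Targets: 2:1 ≈ 2.000; golden ratio ≈ 1.618; silver ratio ≈ 2.414; 4:3 ≈ 1.333.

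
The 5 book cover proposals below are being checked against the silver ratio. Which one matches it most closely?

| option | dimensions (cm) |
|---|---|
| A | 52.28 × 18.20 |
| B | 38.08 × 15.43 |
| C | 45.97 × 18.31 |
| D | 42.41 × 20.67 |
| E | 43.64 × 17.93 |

Ratios (long/short): A ≈ 2.873; B ≈ 2.468; C ≈ 2.511; D ≈ 2.052; E ≈ 2.434.
silver ratio ≈ 2.414; option E is nearest (Δ 0.020).

E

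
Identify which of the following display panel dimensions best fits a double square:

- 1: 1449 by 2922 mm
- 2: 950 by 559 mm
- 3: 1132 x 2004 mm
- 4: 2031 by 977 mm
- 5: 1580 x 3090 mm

1

Target 2:1 ≈ 2.000.
1: 2.017 (Δ0.017)  2: 1.699 (Δ0.301)  3: 1.770 (Δ0.230)  4: 2.079 (Δ0.079)  5: 1.956 (Δ0.044)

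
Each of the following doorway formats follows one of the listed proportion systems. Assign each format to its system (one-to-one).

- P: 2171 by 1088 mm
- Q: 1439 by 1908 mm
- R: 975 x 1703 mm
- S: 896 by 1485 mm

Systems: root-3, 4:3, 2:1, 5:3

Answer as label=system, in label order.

P = 2171/1088 ≈ 1.995 → 2:1 (2.000)
Q = 1908/1439 ≈ 1.326 → 4:3 (1.333)
R = 1703/975 ≈ 1.747 → root-3 (1.732)
S = 1485/896 ≈ 1.657 → 5:3 (1.667)

P=2:1, Q=4:3, R=root-3, S=5:3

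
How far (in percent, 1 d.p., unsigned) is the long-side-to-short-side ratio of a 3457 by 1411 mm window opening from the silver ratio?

Ratio = 3457 / 1411 ≈ 2.4500.
Ideal silver ratio ≈ 2.4142. |2.4500 − 2.4142| / 2.4142 ≈ 1.48% → 1.5%.

1.5%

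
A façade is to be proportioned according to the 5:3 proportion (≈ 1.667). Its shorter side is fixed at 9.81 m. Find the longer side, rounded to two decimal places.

5:3 ≈ 1.66667.
Longer side = 9.81 × 1.66667 ≈ 16.3500 → 16.35 m.

16.35 m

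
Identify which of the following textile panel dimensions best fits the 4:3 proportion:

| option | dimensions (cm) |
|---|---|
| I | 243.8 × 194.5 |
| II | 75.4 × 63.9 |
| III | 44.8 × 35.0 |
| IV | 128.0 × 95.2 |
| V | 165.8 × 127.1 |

IV

Ratios (long/short): I ≈ 1.253; II ≈ 1.180; III ≈ 1.280; IV ≈ 1.345; V ≈ 1.304.
4:3 ≈ 1.333; option IV is nearest (Δ 0.012).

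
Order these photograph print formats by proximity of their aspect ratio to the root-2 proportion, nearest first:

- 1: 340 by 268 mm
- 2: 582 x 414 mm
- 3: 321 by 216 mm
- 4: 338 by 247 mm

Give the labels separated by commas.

1: 340/268 ≈ 1.269 → |1.269 − 1.414| = 0.145
2: 582/414 ≈ 1.406 → |1.406 − 1.414| = 0.008
3: 321/216 ≈ 1.486 → |1.486 − 1.414| = 0.072
4: 338/247 ≈ 1.368 → |1.368 − 1.414| = 0.046

2, 4, 3, 1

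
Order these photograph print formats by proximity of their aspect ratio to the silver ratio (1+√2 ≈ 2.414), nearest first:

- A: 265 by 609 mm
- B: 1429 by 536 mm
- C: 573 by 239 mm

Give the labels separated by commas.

A: 609/265 ≈ 2.298 → |2.298 − 2.414| = 0.116
B: 1429/536 ≈ 2.666 → |2.666 − 2.414| = 0.252
C: 573/239 ≈ 2.397 → |2.397 − 2.414| = 0.017

C, A, B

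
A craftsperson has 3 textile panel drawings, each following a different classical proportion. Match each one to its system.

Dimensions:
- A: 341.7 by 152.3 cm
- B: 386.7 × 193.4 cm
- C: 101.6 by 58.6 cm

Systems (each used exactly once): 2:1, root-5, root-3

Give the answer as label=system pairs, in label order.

Ratios: A ≈ 2.244; B ≈ 1.999; C ≈ 1.734.
Targets: 2:1 ≈ 2.000; root-5 ≈ 2.236; root-3 ≈ 1.732.

A=root-5, B=2:1, C=root-3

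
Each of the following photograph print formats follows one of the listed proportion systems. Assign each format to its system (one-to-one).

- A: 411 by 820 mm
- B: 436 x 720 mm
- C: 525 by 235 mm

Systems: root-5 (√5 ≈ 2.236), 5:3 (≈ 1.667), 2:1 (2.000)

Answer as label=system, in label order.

Ratios: A ≈ 1.995; B ≈ 1.651; C ≈ 2.234.
Targets: root-5 ≈ 2.236; 5:3 ≈ 1.667; 2:1 ≈ 2.000.

A=2:1, B=5:3, C=root-5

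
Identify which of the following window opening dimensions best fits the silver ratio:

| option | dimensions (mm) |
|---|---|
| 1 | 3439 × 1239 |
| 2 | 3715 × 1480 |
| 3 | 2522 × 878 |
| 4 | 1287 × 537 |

Ratios (long/short): 1 ≈ 2.776; 2 ≈ 2.510; 3 ≈ 2.872; 4 ≈ 2.397.
silver ratio ≈ 2.414; option 4 is nearest (Δ 0.017).

4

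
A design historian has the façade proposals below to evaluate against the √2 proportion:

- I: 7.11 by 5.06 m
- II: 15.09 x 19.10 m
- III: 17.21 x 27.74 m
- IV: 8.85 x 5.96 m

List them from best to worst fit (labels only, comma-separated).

Ratios: I = 7.11 / 5.06 ≈ 1.405; II = 19.10 / 15.09 ≈ 1.266; III = 27.74 / 17.21 ≈ 1.612; IV = 8.85 / 5.96 ≈ 1.485.
|Δ from 1.414|: I 0.009; II 0.148; III 0.198; IV 0.071.

I, IV, II, III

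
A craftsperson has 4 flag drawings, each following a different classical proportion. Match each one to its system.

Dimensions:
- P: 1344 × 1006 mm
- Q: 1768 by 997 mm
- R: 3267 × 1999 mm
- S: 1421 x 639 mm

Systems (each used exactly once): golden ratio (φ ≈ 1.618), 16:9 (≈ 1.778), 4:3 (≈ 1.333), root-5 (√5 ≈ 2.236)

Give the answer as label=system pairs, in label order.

P=4:3, Q=16:9, R=golden ratio, S=root-5

P = 1344/1006 ≈ 1.336 → 4:3 (1.333)
Q = 1768/997 ≈ 1.773 → 16:9 (1.778)
R = 3267/1999 ≈ 1.634 → golden ratio (1.618)
S = 1421/639 ≈ 2.224 → root-5 (2.236)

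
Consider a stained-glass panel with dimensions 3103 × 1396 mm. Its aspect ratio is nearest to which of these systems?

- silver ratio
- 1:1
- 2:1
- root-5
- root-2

Ratio = 3103 / 1396 ≈ 2.223.
Distances: silver ratio 2.414 (Δ 0.191); 1:1 1.000 (Δ 1.223); 2:1 2.000 (Δ 0.223); root-5 2.236 (Δ 0.013); root-2 1.414 (Δ 0.809).

root-5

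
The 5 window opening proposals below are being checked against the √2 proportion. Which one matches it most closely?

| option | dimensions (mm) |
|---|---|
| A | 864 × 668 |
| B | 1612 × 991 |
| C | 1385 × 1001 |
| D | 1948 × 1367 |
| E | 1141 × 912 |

D

Target root-2 ≈ 1.414.
A: 1.293 (Δ0.121)  B: 1.627 (Δ0.213)  C: 1.384 (Δ0.030)  D: 1.425 (Δ0.011)  E: 1.251 (Δ0.163)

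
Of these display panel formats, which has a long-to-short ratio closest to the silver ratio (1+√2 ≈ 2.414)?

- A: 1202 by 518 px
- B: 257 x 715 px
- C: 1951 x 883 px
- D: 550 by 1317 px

D

Target silver ratio ≈ 2.414.
A: 2.320 (Δ0.094)  B: 2.782 (Δ0.368)  C: 2.210 (Δ0.204)  D: 2.395 (Δ0.019)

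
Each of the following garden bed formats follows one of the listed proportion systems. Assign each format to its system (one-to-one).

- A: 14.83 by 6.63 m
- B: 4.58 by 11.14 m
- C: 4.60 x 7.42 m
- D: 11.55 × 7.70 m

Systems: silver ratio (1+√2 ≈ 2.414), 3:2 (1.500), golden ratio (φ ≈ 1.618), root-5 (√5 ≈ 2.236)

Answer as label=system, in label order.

Ratios: A ≈ 2.237; B ≈ 2.432; C ≈ 1.613; D ≈ 1.500.
Targets: silver ratio ≈ 2.414; 3:2 ≈ 1.500; golden ratio ≈ 1.618; root-5 ≈ 2.236.

A=root-5, B=silver ratio, C=golden ratio, D=3:2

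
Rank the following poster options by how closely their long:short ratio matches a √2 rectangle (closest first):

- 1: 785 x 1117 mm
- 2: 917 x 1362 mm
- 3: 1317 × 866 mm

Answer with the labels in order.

Ratios: 1 = 1117 / 785 ≈ 1.423; 2 = 1362 / 917 ≈ 1.485; 3 = 1317 / 866 ≈ 1.521.
|Δ from 1.414|: 1 0.009; 2 0.071; 3 0.107.

1, 2, 3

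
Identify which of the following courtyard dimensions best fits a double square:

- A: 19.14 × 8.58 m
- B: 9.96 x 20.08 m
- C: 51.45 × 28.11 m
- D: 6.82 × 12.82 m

Target 2:1 ≈ 2.000.
A: 2.231 (Δ0.231)  B: 2.016 (Δ0.016)  C: 1.830 (Δ0.170)  D: 1.880 (Δ0.120)

B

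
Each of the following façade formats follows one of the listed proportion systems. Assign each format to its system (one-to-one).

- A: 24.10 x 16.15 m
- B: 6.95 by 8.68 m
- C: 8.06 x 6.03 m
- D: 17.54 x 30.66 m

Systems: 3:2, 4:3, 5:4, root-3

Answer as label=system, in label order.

A = 24.10/16.15 ≈ 1.492 → 3:2 (1.500)
B = 8.68/6.95 ≈ 1.249 → 5:4 (1.250)
C = 8.06/6.03 ≈ 1.337 → 4:3 (1.333)
D = 30.66/17.54 ≈ 1.748 → root-3 (1.732)

A=3:2, B=5:4, C=4:3, D=root-3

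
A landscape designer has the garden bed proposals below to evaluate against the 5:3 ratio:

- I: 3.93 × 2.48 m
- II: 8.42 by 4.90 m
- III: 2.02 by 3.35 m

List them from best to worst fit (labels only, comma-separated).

III, II, I

Ratios: I = 3.93 / 2.48 ≈ 1.585; II = 8.42 / 4.90 ≈ 1.718; III = 3.35 / 2.02 ≈ 1.658.
|Δ from 1.667|: I 0.082; II 0.051; III 0.009.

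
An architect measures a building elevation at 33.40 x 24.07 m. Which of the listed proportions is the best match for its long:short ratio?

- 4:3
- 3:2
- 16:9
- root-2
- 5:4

root-2

33.40/24.07 ≈ 1.388. Nearest candidates are root-2 (1.414, off by 0.026) and 4:3 (1.333, off by 0.055).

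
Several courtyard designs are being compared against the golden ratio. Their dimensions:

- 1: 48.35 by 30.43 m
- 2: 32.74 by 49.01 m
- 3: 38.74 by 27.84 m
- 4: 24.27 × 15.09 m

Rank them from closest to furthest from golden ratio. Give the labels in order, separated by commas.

4, 1, 2, 3

Ratios: 1 = 48.35 / 30.43 ≈ 1.589; 2 = 49.01 / 32.74 ≈ 1.497; 3 = 38.74 / 27.84 ≈ 1.392; 4 = 24.27 / 15.09 ≈ 1.608.
|Δ from 1.618|: 1 0.029; 2 0.121; 3 0.226; 4 0.010.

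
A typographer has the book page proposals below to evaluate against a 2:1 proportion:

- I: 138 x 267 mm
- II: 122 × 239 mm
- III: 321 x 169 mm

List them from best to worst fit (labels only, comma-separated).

I: 267/138 ≈ 1.935 → |1.935 − 2.000| = 0.065
II: 239/122 ≈ 1.959 → |1.959 − 2.000| = 0.041
III: 321/169 ≈ 1.899 → |1.899 − 2.000| = 0.101

II, I, III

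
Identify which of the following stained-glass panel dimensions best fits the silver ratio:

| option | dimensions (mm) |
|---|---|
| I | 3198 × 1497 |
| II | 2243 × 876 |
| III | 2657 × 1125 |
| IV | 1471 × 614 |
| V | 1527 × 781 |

IV

Target silver ratio ≈ 2.414.
I: 2.136 (Δ0.278)  II: 2.561 (Δ0.147)  III: 2.362 (Δ0.052)  IV: 2.396 (Δ0.018)  V: 1.955 (Δ0.459)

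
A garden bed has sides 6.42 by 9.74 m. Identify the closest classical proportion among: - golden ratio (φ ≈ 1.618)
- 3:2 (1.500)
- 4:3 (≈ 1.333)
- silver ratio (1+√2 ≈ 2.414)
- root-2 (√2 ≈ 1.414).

3:2

Ratio = 9.74 / 6.42 ≈ 1.517.
Distances: golden ratio 1.618 (Δ 0.101); 3:2 1.500 (Δ 0.017); 4:3 1.333 (Δ 0.184); silver ratio 2.414 (Δ 0.897); root-2 1.414 (Δ 0.103).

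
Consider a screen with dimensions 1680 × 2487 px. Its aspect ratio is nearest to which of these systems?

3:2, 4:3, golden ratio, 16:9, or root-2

Ratio = 2487 / 1680 ≈ 1.480.
Distances: 3:2 1.500 (Δ 0.020); 4:3 1.333 (Δ 0.147); golden ratio 1.618 (Δ 0.138); 16:9 1.778 (Δ 0.298); root-2 1.414 (Δ 0.066).

3:2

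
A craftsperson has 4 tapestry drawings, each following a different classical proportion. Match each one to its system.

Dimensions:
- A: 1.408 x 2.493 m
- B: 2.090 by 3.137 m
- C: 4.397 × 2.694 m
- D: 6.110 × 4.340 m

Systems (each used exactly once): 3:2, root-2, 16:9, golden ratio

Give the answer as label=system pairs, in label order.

A = 2.493/1.408 ≈ 1.771 → 16:9 (1.778)
B = 3.137/2.090 ≈ 1.501 → 3:2 (1.500)
C = 4.397/2.694 ≈ 1.632 → golden ratio (1.618)
D = 6.110/4.340 ≈ 1.408 → root-2 (1.414)

A=16:9, B=3:2, C=golden ratio, D=root-2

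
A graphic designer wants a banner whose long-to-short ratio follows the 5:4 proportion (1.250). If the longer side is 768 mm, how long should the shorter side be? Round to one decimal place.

614.4 mm

5:4 = 1.25000.
Shorter side = 768 ÷ 1.25000 ≈ 614.400 → 614.4 mm.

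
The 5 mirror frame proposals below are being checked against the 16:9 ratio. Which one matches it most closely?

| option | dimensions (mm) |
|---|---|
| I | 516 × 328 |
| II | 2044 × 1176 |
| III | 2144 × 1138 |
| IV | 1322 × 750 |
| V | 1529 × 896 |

Target 16:9 ≈ 1.778.
I: 1.573 (Δ0.205)  II: 1.738 (Δ0.040)  III: 1.884 (Δ0.106)  IV: 1.763 (Δ0.015)  V: 1.706 (Δ0.072)

IV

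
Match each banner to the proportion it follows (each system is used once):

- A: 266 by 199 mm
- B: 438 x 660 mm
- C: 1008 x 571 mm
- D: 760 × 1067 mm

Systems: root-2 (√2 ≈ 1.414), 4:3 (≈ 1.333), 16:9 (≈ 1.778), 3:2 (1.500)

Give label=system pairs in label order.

Ratios: A ≈ 1.337; B ≈ 1.507; C ≈ 1.765; D ≈ 1.404.
Targets: root-2 ≈ 1.414; 4:3 ≈ 1.333; 16:9 ≈ 1.778; 3:2 ≈ 1.500.

A=4:3, B=3:2, C=16:9, D=root-2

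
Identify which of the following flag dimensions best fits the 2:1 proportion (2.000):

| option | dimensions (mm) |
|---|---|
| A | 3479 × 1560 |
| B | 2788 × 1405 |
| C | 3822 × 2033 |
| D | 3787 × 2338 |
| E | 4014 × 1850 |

Ratios (long/short): A ≈ 2.230; B ≈ 1.984; C ≈ 1.880; D ≈ 1.620; E ≈ 2.170.
2:1 ≈ 2.000; option B is nearest (Δ 0.016).

B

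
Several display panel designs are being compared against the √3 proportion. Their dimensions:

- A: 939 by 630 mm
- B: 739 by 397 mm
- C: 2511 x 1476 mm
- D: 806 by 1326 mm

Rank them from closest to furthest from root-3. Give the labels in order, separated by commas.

C, D, B, A

A: 939/630 ≈ 1.490 → |1.490 − 1.732| = 0.242
B: 739/397 ≈ 1.861 → |1.861 − 1.732| = 0.129
C: 2511/1476 ≈ 1.701 → |1.701 − 1.732| = 0.031
D: 1326/806 ≈ 1.645 → |1.645 − 1.732| = 0.087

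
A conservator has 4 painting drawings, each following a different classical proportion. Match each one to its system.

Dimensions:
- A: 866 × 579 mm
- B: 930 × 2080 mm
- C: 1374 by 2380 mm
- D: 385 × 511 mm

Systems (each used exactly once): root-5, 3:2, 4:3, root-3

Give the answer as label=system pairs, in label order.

A=3:2, B=root-5, C=root-3, D=4:3

Ratios: A ≈ 1.496; B ≈ 2.237; C ≈ 1.732; D ≈ 1.327.
Targets: root-5 ≈ 2.236; 3:2 ≈ 1.500; 4:3 ≈ 1.333; root-3 ≈ 1.732.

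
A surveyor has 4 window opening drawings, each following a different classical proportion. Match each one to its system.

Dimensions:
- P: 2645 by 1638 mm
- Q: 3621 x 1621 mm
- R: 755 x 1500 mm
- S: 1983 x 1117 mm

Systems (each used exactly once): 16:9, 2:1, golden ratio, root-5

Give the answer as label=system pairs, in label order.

Ratios: P ≈ 1.615; Q ≈ 2.234; R ≈ 1.987; S ≈ 1.775.
Targets: 16:9 ≈ 1.778; 2:1 ≈ 2.000; golden ratio ≈ 1.618; root-5 ≈ 2.236.

P=golden ratio, Q=root-5, R=2:1, S=16:9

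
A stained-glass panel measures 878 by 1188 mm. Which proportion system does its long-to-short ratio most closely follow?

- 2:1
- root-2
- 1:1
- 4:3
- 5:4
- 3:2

4:3

1188/878 ≈ 1.353. Nearest candidates are 4:3 (1.333, off by 0.020) and root-2 (1.414, off by 0.061).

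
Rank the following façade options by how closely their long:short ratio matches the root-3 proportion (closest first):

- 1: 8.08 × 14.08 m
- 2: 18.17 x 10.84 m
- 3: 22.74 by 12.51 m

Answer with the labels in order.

1: 14.08/8.08 ≈ 1.743 → |1.743 − 1.732| = 0.011
2: 18.17/10.84 ≈ 1.676 → |1.676 − 1.732| = 0.056
3: 22.74/12.51 ≈ 1.818 → |1.818 − 1.732| = 0.086

1, 2, 3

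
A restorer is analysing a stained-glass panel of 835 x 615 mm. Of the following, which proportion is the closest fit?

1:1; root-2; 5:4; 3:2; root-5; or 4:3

4:3

Ratio = 835 / 615 ≈ 1.358.
Distances: 1:1 1.000 (Δ 0.358); root-2 1.414 (Δ 0.056); 5:4 1.250 (Δ 0.108); 3:2 1.500 (Δ 0.142); root-5 2.236 (Δ 0.878); 4:3 1.333 (Δ 0.025).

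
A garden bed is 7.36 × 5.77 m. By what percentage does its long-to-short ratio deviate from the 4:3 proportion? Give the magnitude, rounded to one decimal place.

4.3%

Ratio = 7.36 / 5.77 ≈ 1.2756.
Ideal 4:3 ≈ 1.3333. |1.2756 − 1.3333| / 1.3333 ≈ 4.33% → 4.3%.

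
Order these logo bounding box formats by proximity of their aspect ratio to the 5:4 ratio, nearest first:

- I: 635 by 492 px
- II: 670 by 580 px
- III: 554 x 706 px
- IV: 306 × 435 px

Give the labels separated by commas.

I: 635/492 ≈ 1.291 → |1.291 − 1.250| = 0.041
II: 670/580 ≈ 1.155 → |1.155 − 1.250| = 0.095
III: 706/554 ≈ 1.274 → |1.274 − 1.250| = 0.024
IV: 435/306 ≈ 1.422 → |1.422 − 1.250| = 0.172

III, I, II, IV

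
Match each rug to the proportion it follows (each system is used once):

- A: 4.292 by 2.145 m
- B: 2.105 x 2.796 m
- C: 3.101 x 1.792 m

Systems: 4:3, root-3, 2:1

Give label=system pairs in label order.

A = 4.292/2.145 ≈ 2.001 → 2:1 (2.000)
B = 2.796/2.105 ≈ 1.328 → 4:3 (1.333)
C = 3.101/1.792 ≈ 1.730 → root-3 (1.732)

A=2:1, B=4:3, C=root-3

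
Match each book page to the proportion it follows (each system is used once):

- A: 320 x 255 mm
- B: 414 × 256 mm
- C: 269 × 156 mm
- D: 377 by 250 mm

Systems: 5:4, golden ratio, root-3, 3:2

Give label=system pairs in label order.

A=5:4, B=golden ratio, C=root-3, D=3:2

A = 320/255 ≈ 1.255 → 5:4 (1.250)
B = 414/256 ≈ 1.617 → golden ratio (1.618)
C = 269/156 ≈ 1.724 → root-3 (1.732)
D = 377/250 ≈ 1.508 → 3:2 (1.500)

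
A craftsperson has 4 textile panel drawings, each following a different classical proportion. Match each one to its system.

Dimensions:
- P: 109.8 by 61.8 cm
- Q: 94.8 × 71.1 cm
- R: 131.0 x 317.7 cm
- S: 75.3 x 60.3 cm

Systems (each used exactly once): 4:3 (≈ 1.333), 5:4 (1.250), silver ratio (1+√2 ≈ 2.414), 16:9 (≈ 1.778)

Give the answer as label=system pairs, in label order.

Ratios: P ≈ 1.777; Q ≈ 1.333; R ≈ 2.425; S ≈ 1.249.
Targets: 4:3 ≈ 1.333; 5:4 ≈ 1.250; silver ratio ≈ 2.414; 16:9 ≈ 1.778.

P=16:9, Q=4:3, R=silver ratio, S=5:4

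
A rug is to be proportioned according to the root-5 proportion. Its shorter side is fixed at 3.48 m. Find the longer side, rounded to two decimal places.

root-5 ≈ 2.23607.
Longer side = 3.48 × 2.23607 ≈ 7.7815 → 7.78 m.

7.78 m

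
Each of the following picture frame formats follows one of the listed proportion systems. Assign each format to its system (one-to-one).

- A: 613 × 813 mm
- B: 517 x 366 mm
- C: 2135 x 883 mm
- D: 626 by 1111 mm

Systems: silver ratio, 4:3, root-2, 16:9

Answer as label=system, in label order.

Ratios: A ≈ 1.326; B ≈ 1.413; C ≈ 2.418; D ≈ 1.775.
Targets: silver ratio ≈ 2.414; 4:3 ≈ 1.333; root-2 ≈ 1.414; 16:9 ≈ 1.778.

A=4:3, B=root-2, C=silver ratio, D=16:9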